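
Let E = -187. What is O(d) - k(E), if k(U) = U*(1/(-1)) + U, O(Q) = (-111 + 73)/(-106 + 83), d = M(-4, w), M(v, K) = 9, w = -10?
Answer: 38/23 ≈ 1.6522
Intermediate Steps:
d = 9
O(Q) = 38/23 (O(Q) = -38/(-23) = -38*(-1/23) = 38/23)
k(U) = 0 (k(U) = U*(1*(-1)) + U = U*(-1) + U = -U + U = 0)
O(d) - k(E) = 38/23 - 1*0 = 38/23 + 0 = 38/23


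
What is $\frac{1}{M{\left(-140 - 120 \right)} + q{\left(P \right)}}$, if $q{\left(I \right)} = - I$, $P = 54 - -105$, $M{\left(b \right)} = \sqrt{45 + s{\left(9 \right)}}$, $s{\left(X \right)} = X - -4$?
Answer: $- \frac{159}{25223} - \frac{\sqrt{58}}{25223} \approx -0.0066057$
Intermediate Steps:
$s{\left(X \right)} = 4 + X$ ($s{\left(X \right)} = X + 4 = 4 + X$)
$M{\left(b \right)} = \sqrt{58}$ ($M{\left(b \right)} = \sqrt{45 + \left(4 + 9\right)} = \sqrt{45 + 13} = \sqrt{58}$)
$P = 159$ ($P = 54 + 105 = 159$)
$\frac{1}{M{\left(-140 - 120 \right)} + q{\left(P \right)}} = \frac{1}{\sqrt{58} - 159} = \frac{1}{-159 + \sqrt{58}}$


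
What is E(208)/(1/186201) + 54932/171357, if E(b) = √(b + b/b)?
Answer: 54932/171357 + 186201*√209 ≈ 2.6919e+6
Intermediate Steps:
E(b) = √(1 + b) (E(b) = √(b + 1) = √(1 + b))
E(208)/(1/186201) + 54932/171357 = √(1 + 208)/(1/186201) + 54932/171357 = √209/(1/186201) + 54932*(1/171357) = √209*186201 + 54932/171357 = 186201*√209 + 54932/171357 = 54932/171357 + 186201*√209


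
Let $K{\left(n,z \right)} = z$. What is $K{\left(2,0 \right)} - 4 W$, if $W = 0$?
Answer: $0$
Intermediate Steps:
$K{\left(2,0 \right)} - 4 W = 0 - 0 = 0 + 0 = 0$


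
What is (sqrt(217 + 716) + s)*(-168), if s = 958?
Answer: -160944 - 168*sqrt(933) ≈ -1.6608e+5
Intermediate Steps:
(sqrt(217 + 716) + s)*(-168) = (sqrt(217 + 716) + 958)*(-168) = (sqrt(933) + 958)*(-168) = (958 + sqrt(933))*(-168) = -160944 - 168*sqrt(933)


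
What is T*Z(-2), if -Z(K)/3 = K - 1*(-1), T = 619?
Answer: 1857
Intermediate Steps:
Z(K) = -3 - 3*K (Z(K) = -3*(K - 1*(-1)) = -3*(K + 1) = -3*(1 + K) = -3 - 3*K)
T*Z(-2) = 619*(-3 - 3*(-2)) = 619*(-3 + 6) = 619*3 = 1857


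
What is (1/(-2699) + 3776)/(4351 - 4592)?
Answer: -10191423/650459 ≈ -15.668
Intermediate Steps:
(1/(-2699) + 3776)/(4351 - 4592) = (-1/2699 + 3776)/(-241) = (10191423/2699)*(-1/241) = -10191423/650459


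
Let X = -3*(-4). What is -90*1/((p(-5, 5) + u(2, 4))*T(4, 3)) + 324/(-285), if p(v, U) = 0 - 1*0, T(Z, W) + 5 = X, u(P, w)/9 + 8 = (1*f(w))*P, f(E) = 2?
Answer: -1037/1330 ≈ -0.77970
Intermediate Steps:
X = 12
u(P, w) = -72 + 18*P (u(P, w) = -72 + 9*((1*2)*P) = -72 + 9*(2*P) = -72 + 18*P)
T(Z, W) = 7 (T(Z, W) = -5 + 12 = 7)
p(v, U) = 0 (p(v, U) = 0 + 0 = 0)
-90*1/((p(-5, 5) + u(2, 4))*T(4, 3)) + 324/(-285) = -90*1/(7*(0 + (-72 + 18*2))) + 324/(-285) = -90*1/(7*(0 + (-72 + 36))) + 324*(-1/285) = -90*1/(7*(0 - 36)) - 108/95 = -90/((-36*7)) - 108/95 = -90/(-252) - 108/95 = -90*(-1/252) - 108/95 = 5/14 - 108/95 = -1037/1330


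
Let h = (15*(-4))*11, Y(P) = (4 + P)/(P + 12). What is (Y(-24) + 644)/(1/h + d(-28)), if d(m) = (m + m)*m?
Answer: 426140/1034879 ≈ 0.41178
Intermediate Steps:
Y(P) = (4 + P)/(12 + P)
h = -660 (h = -60*11 = -660)
d(m) = 2*m² (d(m) = (2*m)*m = 2*m²)
(Y(-24) + 644)/(1/h + d(-28)) = ((4 - 24)/(12 - 24) + 644)/(1/(-660) + 2*(-28)²) = (-20/(-12) + 644)/(-1/660 + 2*784) = (-1/12*(-20) + 644)/(-1/660 + 1568) = (5/3 + 644)/(1034879/660) = (1937/3)*(660/1034879) = 426140/1034879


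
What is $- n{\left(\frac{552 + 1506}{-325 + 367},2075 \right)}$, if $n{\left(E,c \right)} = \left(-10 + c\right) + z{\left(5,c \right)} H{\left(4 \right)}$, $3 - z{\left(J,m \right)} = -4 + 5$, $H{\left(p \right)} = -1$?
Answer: $-2063$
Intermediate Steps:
$z{\left(J,m \right)} = 2$ ($z{\left(J,m \right)} = 3 - \left(-4 + 5\right) = 3 - 1 = 2$)
$n{\left(E,c \right)} = -12 + c$ ($n{\left(E,c \right)} = \left(-10 + c\right) + 2 \left(-1\right) = \left(-10 + c\right) - 2 = -12 + c$)
$- n{\left(\frac{552 + 1506}{-325 + 367},2075 \right)} = - (-12 + 2075) = \left(-1\right) 2063 = -2063$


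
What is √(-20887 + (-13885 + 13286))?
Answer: I*√21486 ≈ 146.58*I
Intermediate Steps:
√(-20887 + (-13885 + 13286)) = √(-20887 - 599) = √(-21486) = I*√21486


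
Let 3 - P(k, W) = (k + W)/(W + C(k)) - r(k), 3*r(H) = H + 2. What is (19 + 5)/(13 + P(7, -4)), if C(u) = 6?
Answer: 48/35 ≈ 1.3714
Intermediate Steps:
r(H) = ⅔ + H/3 (r(H) = (H + 2)/3 = (2 + H)/3 = ⅔ + H/3)
P(k, W) = 11/3 + k/3 - (W + k)/(6 + W) (P(k, W) = 3 - ((k + W)/(W + 6) - (⅔ + k/3)) = 3 - ((W + k)/(6 + W) + (-⅔ - k/3)) = 3 - (-⅔ - k/3 + (W + k)/(6 + W)) = 3 + (⅔ + k/3 - (W + k)/(6 + W)) = 11/3 + k/3 - (W + k)/(6 + W))
(19 + 5)/(13 + P(7, -4)) = (19 + 5)/(13 + (66 + 3*7 + 8*(-4) - 4*7)/(3*(6 - 4))) = 24/(13 + (⅓)*(66 + 21 - 32 - 28)/2) = 24/(13 + (⅓)*(½)*27) = 24/(13 + 9/2) = 24/(35/2) = (2/35)*24 = 48/35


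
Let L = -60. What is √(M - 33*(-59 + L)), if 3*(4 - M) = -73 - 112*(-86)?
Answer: √6702/3 ≈ 27.289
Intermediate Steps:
M = -9547/3 (M = 4 - (-73 - 112*(-86))/3 = 4 - (-73 + 9632)/3 = 4 - ⅓*9559 = 4 - 9559/3 = -9547/3 ≈ -3182.3)
√(M - 33*(-59 + L)) = √(-9547/3 - 33*(-59 - 60)) = √(-9547/3 - 33*(-119)) = √(-9547/3 + 3927) = √(2234/3) = √6702/3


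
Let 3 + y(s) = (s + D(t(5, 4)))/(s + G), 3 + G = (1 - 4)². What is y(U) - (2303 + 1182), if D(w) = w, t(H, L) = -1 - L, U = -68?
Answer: -216183/62 ≈ -3486.8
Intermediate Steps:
G = 6 (G = -3 + (1 - 4)² = -3 + (-3)² = -3 + 9 = 6)
y(s) = -3 + (-5 + s)/(6 + s) (y(s) = -3 + (s + (-1 - 1*4))/(s + 6) = -3 + (s + (-1 - 4))/(6 + s) = -3 + (s - 5)/(6 + s) = -3 + (-5 + s)/(6 + s))
y(U) - (2303 + 1182) = (-23 - 2*(-68))/(6 - 68) - (2303 + 1182) = (-23 + 136)/(-62) - 1*3485 = -1/62*113 - 3485 = -113/62 - 3485 = -216183/62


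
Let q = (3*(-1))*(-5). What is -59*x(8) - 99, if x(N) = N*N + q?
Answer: -4760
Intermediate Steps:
q = 15 (q = -3*(-5) = 15)
x(N) = 15 + N**2 (x(N) = N*N + 15 = N**2 + 15 = 15 + N**2)
-59*x(8) - 99 = -59*(15 + 8**2) - 99 = -59*(15 + 64) - 99 = -59*79 - 99 = -4661 - 99 = -4760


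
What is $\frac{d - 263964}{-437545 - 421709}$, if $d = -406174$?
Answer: $\frac{335069}{429627} \approx 0.77991$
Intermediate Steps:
$\frac{d - 263964}{-437545 - 421709} = \frac{-406174 - 263964}{-437545 - 421709} = - \frac{670138}{-859254} = \left(-670138\right) \left(- \frac{1}{859254}\right) = \frac{335069}{429627}$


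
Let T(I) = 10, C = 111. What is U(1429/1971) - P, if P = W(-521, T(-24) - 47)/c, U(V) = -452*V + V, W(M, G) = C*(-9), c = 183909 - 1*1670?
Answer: -117447239452/359193069 ≈ -326.98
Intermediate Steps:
c = 182239 (c = 183909 - 1670 = 182239)
W(M, G) = -999 (W(M, G) = 111*(-9) = -999)
U(V) = -451*V
P = -999/182239 ≈ -0.0054818
U(1429/1971) - P = -644479/1971 - 1*(-999/182239) = -644479/1971 + 999/182239 = -117447239452/359193069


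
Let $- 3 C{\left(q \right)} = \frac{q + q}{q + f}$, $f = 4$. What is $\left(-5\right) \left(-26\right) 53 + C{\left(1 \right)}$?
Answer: $\frac{103348}{15} \approx 6889.9$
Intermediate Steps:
$C{\left(q \right)} = - \frac{2 q}{3 \left(4 + q\right)}$ ($C{\left(q \right)} = - \frac{\left(q + q\right) \frac{1}{q + 4}}{3} = - \frac{2 q \frac{1}{4 + q}}{3} = - \frac{2 q}{3 \left(4 + q\right)}$)
$\left(-5\right) \left(-26\right) 53 + C{\left(1 \right)} = \left(-5\right) \left(-26\right) 53 - \frac{2}{12 + 3 \cdot 1} = 130 \cdot 53 - \frac{2}{12 + 3} = 6890 - \frac{2}{15} = \frac{103348}{15}$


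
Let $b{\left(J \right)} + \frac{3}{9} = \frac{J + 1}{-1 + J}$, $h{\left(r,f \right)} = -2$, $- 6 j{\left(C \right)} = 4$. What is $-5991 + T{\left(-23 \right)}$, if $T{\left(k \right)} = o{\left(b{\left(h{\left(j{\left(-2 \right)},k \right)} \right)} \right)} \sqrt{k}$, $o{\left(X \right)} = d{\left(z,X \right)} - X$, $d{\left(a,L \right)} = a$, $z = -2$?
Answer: $-5991 - 2 i \sqrt{23} \approx -5991.0 - 9.5917 i$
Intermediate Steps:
$j{\left(C \right)} = - \frac{2}{3}$ ($j{\left(C \right)} = \left(- \frac{1}{6}\right) 4 = - \frac{2}{3}$)
$b{\left(J \right)} = - \frac{1}{3} + \frac{1 + J}{-1 + J}$ ($b{\left(J \right)} = - \frac{1}{3} + \frac{J + 1}{-1 + J} = - \frac{1}{3} + \frac{1 + J}{-1 + J}$)
$o{\left(X \right)} = -2 - X$
$T{\left(k \right)} = - 2 \sqrt{k}$ ($T{\left(k \right)} = \left(-2 - \frac{2 \left(2 - 2\right)}{3 \left(-1 - 2\right)}\right) \sqrt{k} = \left(-2 - \frac{2}{3} \frac{1}{-3} \cdot 0\right) \sqrt{k} = \left(-2 - \frac{2}{3} \left(- \frac{1}{3}\right) 0\right) \sqrt{k} = \left(-2 - 0\right) \sqrt{k} = \left(-2 + 0\right) \sqrt{k} = - 2 \sqrt{k}$)
$-5991 + T{\left(-23 \right)} = -5991 - 2 \sqrt{-23} = -5991 - 2 i \sqrt{23}$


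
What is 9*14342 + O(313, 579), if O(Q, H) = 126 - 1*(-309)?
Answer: 129513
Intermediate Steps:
O(Q, H) = 435 (O(Q, H) = 126 + 309 = 435)
9*14342 + O(313, 579) = 9*14342 + 435 = 129078 + 435 = 129513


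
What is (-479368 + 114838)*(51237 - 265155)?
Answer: 77979528540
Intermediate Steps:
(-479368 + 114838)*(51237 - 265155) = -364530*(-213918) = 77979528540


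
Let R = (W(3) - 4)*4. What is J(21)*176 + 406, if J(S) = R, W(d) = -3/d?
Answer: -3114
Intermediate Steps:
R = -20 (R = (-3/3 - 4)*4 = (-3*1/3 - 4)*4 = (-1 - 4)*4 = -5*4 = -20)
J(S) = -20
J(21)*176 + 406 = -20*176 + 406 = -3520 + 406 = -3114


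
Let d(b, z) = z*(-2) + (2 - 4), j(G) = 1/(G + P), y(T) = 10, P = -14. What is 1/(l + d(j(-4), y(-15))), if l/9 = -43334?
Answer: -1/390028 ≈ -2.5639e-6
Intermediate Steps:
j(G) = 1/(-14 + G) (j(G) = 1/(G - 14) = 1/(-14 + G))
l = -390006 (l = 9*(-43334) = -390006)
d(b, z) = -2 - 2*z (d(b, z) = -2*z - 2 = -2 - 2*z)
1/(l + d(j(-4), y(-15))) = 1/(-390006 + (-2 - 2*10)) = 1/(-390006 + (-2 - 20)) = 1/(-390006 - 22) = 1/(-390028) = -1/390028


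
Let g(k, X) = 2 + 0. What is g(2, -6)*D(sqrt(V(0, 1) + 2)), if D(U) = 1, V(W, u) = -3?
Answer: 2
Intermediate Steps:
g(k, X) = 2
g(2, -6)*D(sqrt(V(0, 1) + 2)) = 2*1 = 2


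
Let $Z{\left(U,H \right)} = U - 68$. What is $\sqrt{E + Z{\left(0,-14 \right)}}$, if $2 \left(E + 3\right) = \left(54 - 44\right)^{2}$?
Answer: $i \sqrt{21} \approx 4.5826 i$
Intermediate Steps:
$Z{\left(U,H \right)} = -68 + U$ ($Z{\left(U,H \right)} = U - 68 = -68 + U$)
$E = 47$ ($E = -3 + \frac{\left(54 - 44\right)^{2}}{2} = -3 + \frac{10^{2}}{2} = -3 + \frac{1}{2} \cdot 100 = -3 + 50 = 47$)
$\sqrt{E + Z{\left(0,-14 \right)}} = \sqrt{47 + \left(-68 + 0\right)} = \sqrt{47 - 68} = \sqrt{-21} = i \sqrt{21}$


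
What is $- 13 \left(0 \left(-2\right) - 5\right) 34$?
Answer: $2210$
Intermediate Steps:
$- 13 \left(0 \left(-2\right) - 5\right) 34 = - 13 \left(0 - 5\right) 34 = \left(-13\right) \left(-5\right) 34 = 65 \cdot 34 = 2210$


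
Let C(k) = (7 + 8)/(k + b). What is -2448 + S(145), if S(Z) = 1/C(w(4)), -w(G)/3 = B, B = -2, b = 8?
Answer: -36706/15 ≈ -2447.1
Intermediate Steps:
w(G) = 6 (w(G) = -3*(-2) = 6)
C(k) = 15/(8 + k) (C(k) = (7 + 8)/(k + 8) = 15/(8 + k))
S(Z) = 14/15 (S(Z) = 1/(15/(8 + 6)) = 1/(15/14) = 14/15)
-2448 + S(145) = -2448 + 14/15 = -36706/15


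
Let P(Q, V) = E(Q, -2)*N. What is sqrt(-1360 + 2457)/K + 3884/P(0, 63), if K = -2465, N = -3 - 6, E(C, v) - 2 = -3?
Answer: 3884/9 - sqrt(1097)/2465 ≈ 431.54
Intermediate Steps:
E(C, v) = -1 (E(C, v) = 2 - 3 = -1)
N = -9
P(Q, V) = 9 (P(Q, V) = -1*(-9) = 9)
sqrt(-1360 + 2457)/K + 3884/P(0, 63) = sqrt(-1360 + 2457)/(-2465) + 3884/9 = sqrt(1097)*(-1/2465) + 3884*(1/9) = -sqrt(1097)/2465 + 3884/9 = 3884/9 - sqrt(1097)/2465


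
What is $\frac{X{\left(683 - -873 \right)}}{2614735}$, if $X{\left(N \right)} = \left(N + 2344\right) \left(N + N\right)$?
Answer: $\frac{2427360}{522947} \approx 4.6417$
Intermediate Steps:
$X{\left(N \right)} = 2 N \left(2344 + N\right)$ ($X{\left(N \right)} = \left(2344 + N\right) 2 N = 2 N \left(2344 + N\right)$)
$\frac{X{\left(683 - -873 \right)}}{2614735} = \frac{2 \left(683 - -873\right) \left(2344 + \left(683 - -873\right)\right)}{2614735} = 2 \left(683 + 873\right) \left(2344 + \left(683 + 873\right)\right) \frac{1}{2614735} = 2 \cdot 1556 \left(2344 + 1556\right) \frac{1}{2614735} = 2 \cdot 1556 \cdot 3900 \cdot \frac{1}{2614735} = 12136800 \cdot \frac{1}{2614735} = \frac{2427360}{522947}$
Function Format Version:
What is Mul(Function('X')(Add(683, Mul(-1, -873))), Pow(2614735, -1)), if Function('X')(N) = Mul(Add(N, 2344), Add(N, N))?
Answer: Rational(2427360, 522947) ≈ 4.6417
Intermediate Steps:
Function('X')(N) = Mul(2, N, Add(2344, N)) (Function('X')(N) = Mul(Add(2344, N), Mul(2, N)) = Mul(2, N, Add(2344, N)))
Mul(Function('X')(Add(683, Mul(-1, -873))), Pow(2614735, -1)) = Mul(Mul(2, Add(683, Mul(-1, -873)), Add(2344, Add(683, Mul(-1, -873)))), Pow(2614735, -1)) = Mul(Mul(2, Add(683, 873), Add(2344, Add(683, 873))), Rational(1, 2614735)) = Mul(Mul(2, 1556, Add(2344, 1556)), Rational(1, 2614735)) = Mul(Mul(2, 1556, 3900), Rational(1, 2614735)) = Mul(12136800, Rational(1, 2614735)) = Rational(2427360, 522947)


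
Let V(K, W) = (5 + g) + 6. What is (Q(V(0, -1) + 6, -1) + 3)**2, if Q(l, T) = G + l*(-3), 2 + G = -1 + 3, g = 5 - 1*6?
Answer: 2025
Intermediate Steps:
g = -1 (g = 5 - 6 = -1)
G = 0 (G = -2 + (-1 + 3) = -2 + 2 = 0)
V(K, W) = 10 (V(K, W) = (5 - 1) + 6 = 4 + 6 = 10)
Q(l, T) = -3*l (Q(l, T) = 0 + l*(-3) = 0 - 3*l = -3*l)
(Q(V(0, -1) + 6, -1) + 3)**2 = (-3*(10 + 6) + 3)**2 = (-3*16 + 3)**2 = (-48 + 3)**2 = (-45)**2 = 2025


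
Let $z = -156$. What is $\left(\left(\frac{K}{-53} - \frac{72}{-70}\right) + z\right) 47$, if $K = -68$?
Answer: $- \frac{13399324}{1855} \approx -7223.4$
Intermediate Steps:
$\left(\left(\frac{K}{-53} - \frac{72}{-70}\right) + z\right) 47 = \left(\left(- \frac{68}{-53} - \frac{72}{-70}\right) - 156\right) 47 = \left(\left(\left(-68\right) \left(- \frac{1}{53}\right) - - \frac{36}{35}\right) - 156\right) 47 = \left(\left(\frac{68}{53} + \frac{36}{35}\right) - 156\right) 47 = \left(\frac{4288}{1855} - 156\right) 47 = \left(- \frac{285092}{1855}\right) 47 = - \frac{13399324}{1855}$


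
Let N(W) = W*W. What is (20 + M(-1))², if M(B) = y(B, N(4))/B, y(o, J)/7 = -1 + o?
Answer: 1156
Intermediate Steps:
N(W) = W²
y(o, J) = -7 + 7*o (y(o, J) = 7*(-1 + o) = -7 + 7*o)
M(B) = (-7 + 7*B)/B
(20 + M(-1))² = (20 + (7 - 7/(-1)))² = (20 + (7 - 7*(-1)))² = (20 + (7 + 7))² = (20 + 14)² = 34² = 1156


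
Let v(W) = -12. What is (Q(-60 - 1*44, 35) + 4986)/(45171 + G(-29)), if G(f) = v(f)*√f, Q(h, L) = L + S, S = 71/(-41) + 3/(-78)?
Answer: 26854154481/241676818058 + 10700998*I*√29/362515227087 ≈ 0.11112 + 0.00015896*I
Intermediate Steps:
S = -1887/1066 (S = 71*(-1/41) + 3*(-1/78) = -71/41 - 1/26 = -1887/1066 ≈ -1.7702)
Q(h, L) = -1887/1066 + L (Q(h, L) = L - 1887/1066 = -1887/1066 + L)
G(f) = -12*√f
(Q(-60 - 1*44, 35) + 4986)/(45171 + G(-29)) = ((-1887/1066 + 35) + 4986)/(45171 - 12*I*√29) = (35423/1066 + 4986)/(45171 - 12*I*√29) = 5350499/(1066*(45171 - 12*I*√29))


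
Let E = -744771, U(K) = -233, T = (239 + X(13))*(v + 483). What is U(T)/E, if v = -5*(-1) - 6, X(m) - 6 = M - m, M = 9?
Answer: 233/744771 ≈ 0.00031285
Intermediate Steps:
X(m) = 15 - m (X(m) = 6 + (9 - m) = 15 - m)
v = -1 (v = 5 - 6 = -1)
T = 116162 (T = (239 + (15 - 1*13))*(-1 + 483) = (239 + (15 - 13))*482 = (239 + 2)*482 = 241*482 = 116162)
U(T)/E = -233/(-744771) = -233*(-1/744771) = 233/744771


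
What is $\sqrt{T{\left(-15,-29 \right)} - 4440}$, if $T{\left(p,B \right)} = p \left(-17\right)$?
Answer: $3 i \sqrt{465} \approx 64.692 i$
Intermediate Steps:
$T{\left(p,B \right)} = - 17 p$
$\sqrt{T{\left(-15,-29 \right)} - 4440} = \sqrt{\left(-17\right) \left(-15\right) - 4440} = \sqrt{255 - 4440} = \sqrt{-4185} = 3 i \sqrt{465}$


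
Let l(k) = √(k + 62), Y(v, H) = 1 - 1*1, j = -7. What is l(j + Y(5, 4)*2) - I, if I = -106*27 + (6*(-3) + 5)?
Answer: 2875 + √55 ≈ 2882.4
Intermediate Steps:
Y(v, H) = 0 (Y(v, H) = 1 - 1 = 0)
l(k) = √(62 + k)
I = -2875 (I = -2862 + (-18 + 5) = -2862 - 13 = -2875)
l(j + Y(5, 4)*2) - I = √(62 + (-7 + 0*2)) - 1*(-2875) = √(62 + (-7 + 0)) + 2875 = √(62 - 7) + 2875 = √55 + 2875 = 2875 + √55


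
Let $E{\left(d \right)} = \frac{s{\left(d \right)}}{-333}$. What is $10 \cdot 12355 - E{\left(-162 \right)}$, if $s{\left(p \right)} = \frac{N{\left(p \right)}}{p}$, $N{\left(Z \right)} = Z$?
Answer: $\frac{41142151}{333} \approx 1.2355 \cdot 10^{5}$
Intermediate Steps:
$s{\left(p \right)} = 1$ ($s{\left(p \right)} = \frac{p}{p} = 1$)
$E{\left(d \right)} = - \frac{1}{333}$ ($E{\left(d \right)} = 1 \frac{1}{-333} = 1 \left(- \frac{1}{333}\right) = - \frac{1}{333}$)
$10 \cdot 12355 - E{\left(-162 \right)} = 10 \cdot 12355 - - \frac{1}{333} = 123550 + \frac{1}{333} = \frac{41142151}{333}$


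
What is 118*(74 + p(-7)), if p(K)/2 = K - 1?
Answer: 6844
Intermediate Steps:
p(K) = -2 + 2*K (p(K) = 2*(K - 1) = 2*(-1 + K) = -2 + 2*K)
118*(74 + p(-7)) = 118*(74 + (-2 + 2*(-7))) = 118*(74 + (-2 - 14)) = 118*(74 - 16) = 118*58 = 6844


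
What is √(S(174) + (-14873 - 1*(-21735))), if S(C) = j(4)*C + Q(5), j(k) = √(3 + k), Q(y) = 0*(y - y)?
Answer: √(6862 + 174*√7) ≈ 85.571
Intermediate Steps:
Q(y) = 0 (Q(y) = 0*0 = 0)
S(C) = C*√7 (S(C) = √(3 + 4)*C + 0 = √7*C + 0 = C*√7 + 0 = C*√7)
√(S(174) + (-14873 - 1*(-21735))) = √(174*√7 + (-14873 - 1*(-21735))) = √(174*√7 + (-14873 + 21735)) = √(174*√7 + 6862) = √(6862 + 174*√7)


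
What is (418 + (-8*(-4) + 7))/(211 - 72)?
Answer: 457/139 ≈ 3.2878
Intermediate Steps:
(418 + (-8*(-4) + 7))/(211 - 72) = (418 + (32 + 7))/139 = (418 + 39)*(1/139) = 457*(1/139) = 457/139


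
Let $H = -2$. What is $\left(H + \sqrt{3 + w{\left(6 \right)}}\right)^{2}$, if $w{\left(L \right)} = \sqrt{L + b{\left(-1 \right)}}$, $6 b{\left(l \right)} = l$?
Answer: $\frac{\left(12 - \sqrt{6} \sqrt{18 + \sqrt{210}}\right)^{2}}{36} \approx 0.10697$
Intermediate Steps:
$b{\left(l \right)} = \frac{l}{6}$
$w{\left(L \right)} = \sqrt{- \frac{1}{6} + L}$ ($w{\left(L \right)} = \sqrt{L + \frac{1}{6} \left(-1\right)} = \sqrt{L - \frac{1}{6}} = \sqrt{- \frac{1}{6} + L}$)
$\left(H + \sqrt{3 + w{\left(6 \right)}}\right)^{2} = \left(-2 + \sqrt{3 + \frac{\sqrt{-6 + 36 \cdot 6}}{6}}\right)^{2} = \left(-2 + \sqrt{3 + \frac{\sqrt{-6 + 216}}{6}}\right)^{2} = \left(-2 + \sqrt{3 + \frac{\sqrt{210}}{6}}\right)^{2}$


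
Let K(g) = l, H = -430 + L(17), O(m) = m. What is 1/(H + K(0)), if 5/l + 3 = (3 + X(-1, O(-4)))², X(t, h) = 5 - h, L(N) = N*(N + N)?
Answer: 141/20873 ≈ 0.0067551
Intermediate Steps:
L(N) = 2*N² (L(N) = N*(2*N) = 2*N²)
H = 148 (H = -430 + 2*17² = -430 + 2*289 = -430 + 578 = 148)
l = 5/141 (l = 5/(-3 + (3 + (5 - 1*(-4)))²) = 5/(-3 + (3 + (5 + 4))²) = 5/(-3 + (3 + 9)²) = 5/(-3 + 12²) = 5/(-3 + 144) = 5/141 ≈ 0.035461)
K(g) = 5/141
1/(H + K(0)) = 1/(148 + 5/141) = 1/(20873/141) = 141/20873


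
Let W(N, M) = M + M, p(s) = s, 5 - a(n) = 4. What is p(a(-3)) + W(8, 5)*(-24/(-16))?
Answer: 16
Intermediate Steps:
a(n) = 1 (a(n) = 5 - 1*4 = 5 - 4 = 1)
W(N, M) = 2*M
p(a(-3)) + W(8, 5)*(-24/(-16)) = 1 + (2*5)*(-24/(-16)) = 1 + 10*(-24*(-1/16)) = 1 + 10*(3/2) = 1 + 15 = 16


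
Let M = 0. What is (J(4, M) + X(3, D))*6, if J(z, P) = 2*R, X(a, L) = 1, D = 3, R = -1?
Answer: -6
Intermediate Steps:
J(z, P) = -2 (J(z, P) = 2*(-1) = -2)
(J(4, M) + X(3, D))*6 = (-2 + 1)*6 = -1*6 = -6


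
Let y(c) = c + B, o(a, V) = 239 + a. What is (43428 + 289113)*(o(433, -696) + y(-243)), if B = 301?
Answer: 242754930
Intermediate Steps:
y(c) = 301 + c (y(c) = c + 301 = 301 + c)
(43428 + 289113)*(o(433, -696) + y(-243)) = (43428 + 289113)*((239 + 433) + (301 - 243)) = 332541*(672 + 58) = 332541*730 = 242754930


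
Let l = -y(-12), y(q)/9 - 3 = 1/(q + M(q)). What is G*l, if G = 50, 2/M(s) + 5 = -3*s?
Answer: -48555/37 ≈ -1312.3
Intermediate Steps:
M(s) = 2/(-5 - 3*s)
y(q) = 27 + 9/(q - 2/(5 + 3*q))
l = -9711/370 (l = -9*(-1 + 9*(-12)**2 + 18*(-12))/(-2 + 3*(-12)**2 + 5*(-12)) = -9*(-1 + 9*144 - 216)/(-2 + 3*144 - 60) = -9*(-1 + 1296 - 216)/(-2 + 432 - 60) = -9*1079/370 = -1*9711/370 = -9711/370 ≈ -26.246)
G*l = 50*(-9711/370) = -48555/37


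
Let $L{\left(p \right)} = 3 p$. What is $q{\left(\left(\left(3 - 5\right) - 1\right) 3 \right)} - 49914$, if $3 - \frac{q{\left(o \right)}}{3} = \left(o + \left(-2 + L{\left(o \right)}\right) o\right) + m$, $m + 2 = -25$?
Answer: $-50580$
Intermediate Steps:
$m = -27$ ($m = -2 - 25 = -27$)
$q{\left(o \right)} = 90 - 3 o - 3 o \left(-2 + 3 o\right)$ ($q{\left(o \right)} = 9 - 3 \left(\left(o + \left(-2 + 3 o\right) o\right) - 27\right) = 9 - 3 \left(\left(o + o \left(-2 + 3 o\right)\right) - 27\right) = 9 - 3 \left(-27 + o + o \left(-2 + 3 o\right)\right) = 9 - \left(-81 + 3 o + 3 o \left(-2 + 3 o\right)\right) = 90 - 3 o - 3 o \left(-2 + 3 o\right)$)
$q{\left(\left(\left(3 - 5\right) - 1\right) 3 \right)} - 49914 = \left(90 - 9 \left(\left(\left(3 - 5\right) - 1\right) 3\right)^{2} + 3 \left(\left(3 - 5\right) - 1\right) 3\right) - 49914 = \left(90 - 9 \left(\left(-2 + \left(-3 + 2\right)\right) 3\right)^{2} + 3 \left(-2 + \left(-3 + 2\right)\right) 3\right) - 49914 = \left(90 - 9 \left(\left(-2 - 1\right) 3\right)^{2} + 3 \left(-2 - 1\right) 3\right) - 49914 = \left(90 - 9 \left(\left(-3\right) 3\right)^{2} + 3 \left(\left(-3\right) 3\right)\right) - 49914 = \left(90 - 9 \left(-9\right)^{2} + 3 \left(-9\right)\right) - 49914 = \left(90 - 729 - 27\right) - 49914 = -666 - 49914 = -50580$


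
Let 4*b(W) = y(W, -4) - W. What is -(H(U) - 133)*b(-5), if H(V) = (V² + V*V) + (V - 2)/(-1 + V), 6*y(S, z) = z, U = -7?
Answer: 3523/96 ≈ 36.698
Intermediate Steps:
y(S, z) = z/6
H(V) = 2*V² + (-2 + V)/(-1 + V) (H(V) = (V² + V²) + (-2 + V)/(-1 + V) = 2*V² + (-2 + V)/(-1 + V))
b(W) = -⅙ - W/4 (b(W) = ((⅙)*(-4) - W)/4 = (-⅔ - W)/4 = -⅙ - W/4)
-(H(U) - 133)*b(-5) = -((-2 - 7 - 2*(-7)² + 2*(-7)³)/(-1 - 7) - 133)*(-⅙ - ¼*(-5)) = -((-2 - 7 - 2*49 + 2*(-343))/(-8) - 133)*(-⅙ + 5/4) = -(-(-2 - 7 - 98 - 686)/8 - 133)*13/12 = -(-⅛*(-793) - 133)*13/12 = -(793/8 - 133)*13/12 = -(-271)*13/(8*12) = -1*(-3523/96) = 3523/96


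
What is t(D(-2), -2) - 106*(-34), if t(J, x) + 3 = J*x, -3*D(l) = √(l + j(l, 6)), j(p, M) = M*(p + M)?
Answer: 3601 + 2*√22/3 ≈ 3604.1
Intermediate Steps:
j(p, M) = M*(M + p)
D(l) = -√(36 + 7*l)/3 (D(l) = -√(l + 6*(6 + l))/3 = -√(l + (36 + 6*l))/3 = -√(36 + 7*l)/3)
t(J, x) = -3 + J*x
t(D(-2), -2) - 106*(-34) = (-3 - √(36 + 7*(-2))/3*(-2)) - 106*(-34) = (-3 - √(36 - 14)/3*(-2)) + 3604 = (-3 - √22/3*(-2)) + 3604 = (-3 + 2*√22/3) + 3604 = 3601 + 2*√22/3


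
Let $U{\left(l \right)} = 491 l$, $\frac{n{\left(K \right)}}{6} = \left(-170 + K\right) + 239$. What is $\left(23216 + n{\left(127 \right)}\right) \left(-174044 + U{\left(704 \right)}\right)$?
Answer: $4186155040$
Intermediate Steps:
$n{\left(K \right)} = 414 + 6 K$ ($n{\left(K \right)} = 6 \left(\left(-170 + K\right) + 239\right) = 6 \left(69 + K\right) = 414 + 6 K$)
$\left(23216 + n{\left(127 \right)}\right) \left(-174044 + U{\left(704 \right)}\right) = \left(23216 + \left(414 + 6 \cdot 127\right)\right) \left(-174044 + 491 \cdot 704\right) = \left(23216 + \left(414 + 762\right)\right) \left(-174044 + 345664\right) = \left(23216 + 1176\right) 171620 = 24392 \cdot 171620 = 4186155040$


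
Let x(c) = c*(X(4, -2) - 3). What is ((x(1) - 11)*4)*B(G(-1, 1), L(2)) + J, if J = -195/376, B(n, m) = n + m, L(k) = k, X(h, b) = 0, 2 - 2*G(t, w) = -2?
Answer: -84419/376 ≈ -224.52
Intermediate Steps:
G(t, w) = 2 (G(t, w) = 1 - 1/2*(-2) = 1 + 1 = 2)
x(c) = -3*c (x(c) = c*(0 - 3) = c*(-3) = -3*c)
B(n, m) = m + n
J = -195/376 (J = -195*1/376 = -195/376 ≈ -0.51862)
((x(1) - 11)*4)*B(G(-1, 1), L(2)) + J = ((-3*1 - 11)*4)*(2 + 2) - 195/376 = ((-3 - 11)*4)*4 - 195/376 = -14*4*4 - 195/376 = -56*4 - 195/376 = -224 - 195/376 = -84419/376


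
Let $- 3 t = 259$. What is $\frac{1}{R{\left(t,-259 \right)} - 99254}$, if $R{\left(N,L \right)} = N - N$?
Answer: $- \frac{1}{99254} \approx -1.0075 \cdot 10^{-5}$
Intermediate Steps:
$t = - \frac{259}{3}$ ($t = \left(- \frac{1}{3}\right) 259 = - \frac{259}{3} \approx -86.333$)
$R{\left(N,L \right)} = 0$
$\frac{1}{R{\left(t,-259 \right)} - 99254} = \frac{1}{0 - 99254} = \frac{1}{-99254} = - \frac{1}{99254}$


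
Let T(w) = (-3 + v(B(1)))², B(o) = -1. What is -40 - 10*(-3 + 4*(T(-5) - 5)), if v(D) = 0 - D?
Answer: 30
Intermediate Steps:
v(D) = -D
T(w) = 4 (T(w) = (-3 - 1*(-1))² = (-3 + 1)² = (-2)² = 4)
-40 - 10*(-3 + 4*(T(-5) - 5)) = -40 - 10*(-3 + 4*(4 - 5)) = -40 - 10*(-3 + 4*(-1)) = -40 - 10*(-3 - 4) = -40 - 10*(-7) = -40 - 1*(-70) = -40 + 70 = 30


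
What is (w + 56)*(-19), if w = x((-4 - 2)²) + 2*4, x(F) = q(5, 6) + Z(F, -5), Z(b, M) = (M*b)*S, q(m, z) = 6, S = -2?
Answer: -8170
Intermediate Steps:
Z(b, M) = -2*M*b (Z(b, M) = (M*b)*(-2) = -2*M*b)
x(F) = 6 + 10*F (x(F) = 6 - 2*(-5)*F = 6 + 10*F)
w = 374 (w = (6 + 10*(-4 - 2)²) + 2*4 = (6 + 10*(-6)²) + 8 = (6 + 10*36) + 8 = (6 + 360) + 8 = 366 + 8 = 374)
(w + 56)*(-19) = (374 + 56)*(-19) = 430*(-19) = -8170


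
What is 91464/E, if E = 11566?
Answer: 45732/5783 ≈ 7.9080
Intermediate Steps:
91464/E = 91464/11566 = 91464*(1/11566) = 45732/5783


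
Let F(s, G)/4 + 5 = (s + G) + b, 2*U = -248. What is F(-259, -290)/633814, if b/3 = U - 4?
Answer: -1876/316907 ≈ -0.0059197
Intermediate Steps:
U = -124 (U = (½)*(-248) = -124)
b = -384 (b = 3*(-124 - 4) = 3*(-128) = -384)
F(s, G) = -1556 + 4*G + 4*s (F(s, G) = -20 + 4*((s + G) - 384) = -20 + 4*((G + s) - 384) = -20 + 4*(-384 + G + s) = -20 + (-1536 + 4*G + 4*s) = -1556 + 4*G + 4*s)
F(-259, -290)/633814 = (-1556 + 4*(-290) + 4*(-259))/633814 = (-1556 - 1160 - 1036)*(1/633814) = -3752*1/633814 = -1876/316907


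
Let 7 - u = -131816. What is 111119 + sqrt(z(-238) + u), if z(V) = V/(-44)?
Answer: 111119 + 5*sqrt(2552198)/22 ≈ 1.1148e+5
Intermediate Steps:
z(V) = -V/44 (z(V) = V*(-1/44) = -V/44)
u = 131823 (u = 7 - 1*(-131816) = 7 + 131816 = 131823)
111119 + sqrt(z(-238) + u) = 111119 + sqrt(-1/44*(-238) + 131823) = 111119 + sqrt(119/22 + 131823) = 111119 + sqrt(2900225/22) = 111119 + 5*sqrt(2552198)/22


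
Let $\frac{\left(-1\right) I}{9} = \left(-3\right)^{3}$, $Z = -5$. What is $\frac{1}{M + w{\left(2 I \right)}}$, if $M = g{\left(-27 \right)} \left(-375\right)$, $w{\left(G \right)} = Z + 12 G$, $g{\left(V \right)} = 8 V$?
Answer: $\frac{1}{86827} \approx 1.1517 \cdot 10^{-5}$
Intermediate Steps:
$I = 243$ ($I = - 9 \left(-3\right)^{3} = \left(-9\right) \left(-27\right) = 243$)
$w{\left(G \right)} = -5 + 12 G$
$M = 81000$ ($M = 8 \left(-27\right) \left(-375\right) = \left(-216\right) \left(-375\right) = 81000$)
$\frac{1}{M + w{\left(2 I \right)}} = \frac{1}{81000 - \left(5 - 12 \cdot 2 \cdot 243\right)} = \frac{1}{81000 + \left(-5 + 12 \cdot 486\right)} = \frac{1}{81000 + \left(-5 + 5832\right)} = \frac{1}{81000 + 5827} = \frac{1}{86827}$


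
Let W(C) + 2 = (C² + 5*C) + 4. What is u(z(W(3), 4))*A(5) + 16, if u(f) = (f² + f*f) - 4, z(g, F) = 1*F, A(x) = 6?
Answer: 184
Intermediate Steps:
W(C) = 2 + C² + 5*C (W(C) = -2 + ((C² + 5*C) + 4) = -2 + (4 + C² + 5*C) = 2 + C² + 5*C)
z(g, F) = F
u(f) = -4 + 2*f² (u(f) = (f² + f²) - 4 = 2*f² - 4 = -4 + 2*f²)
u(z(W(3), 4))*A(5) + 16 = (-4 + 2*4²)*6 + 16 = (-4 + 2*16)*6 + 16 = (-4 + 32)*6 + 16 = 28*6 + 16 = 168 + 16 = 184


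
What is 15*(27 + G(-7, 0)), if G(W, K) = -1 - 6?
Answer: 300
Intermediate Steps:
G(W, K) = -7
15*(27 + G(-7, 0)) = 15*(27 - 7) = 15*20 = 300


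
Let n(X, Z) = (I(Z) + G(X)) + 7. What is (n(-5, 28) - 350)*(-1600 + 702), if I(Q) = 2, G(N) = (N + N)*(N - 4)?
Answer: 225398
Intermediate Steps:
G(N) = 2*N*(-4 + N) (G(N) = (2*N)*(-4 + N) = 2*N*(-4 + N))
n(X, Z) = 9 + 2*X*(-4 + X) (n(X, Z) = (2 + 2*X*(-4 + X)) + 7 = 9 + 2*X*(-4 + X))
(n(-5, 28) - 350)*(-1600 + 702) = ((9 + 2*(-5)*(-4 - 5)) - 350)*(-1600 + 702) = ((9 + 2*(-5)*(-9)) - 350)*(-898) = ((9 + 90) - 350)*(-898) = (99 - 350)*(-898) = -251*(-898) = 225398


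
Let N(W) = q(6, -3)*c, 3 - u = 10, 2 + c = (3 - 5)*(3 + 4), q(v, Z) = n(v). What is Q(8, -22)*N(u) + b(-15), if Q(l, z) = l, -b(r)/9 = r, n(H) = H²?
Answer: -4473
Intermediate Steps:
q(v, Z) = v²
c = -16 (c = -2 + (3 - 5)*(3 + 4) = -2 - 2*7 = -2 - 14 = -16)
b(r) = -9*r
u = -7 (u = 3 - 1*10 = 3 - 10 = -7)
N(W) = -576 (N(W) = 6²*(-16) = 36*(-16) = -576)
Q(8, -22)*N(u) + b(-15) = 8*(-576) - 9*(-15) = -4608 + 135 = -4473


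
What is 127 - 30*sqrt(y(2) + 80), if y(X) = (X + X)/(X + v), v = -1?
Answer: 127 - 60*sqrt(21) ≈ -147.95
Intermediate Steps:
y(X) = 2*X/(-1 + X) (y(X) = (X + X)/(X - 1) = (2*X)/(-1 + X) = 2*X/(-1 + X))
127 - 30*sqrt(y(2) + 80) = 127 - 30*sqrt(2*2/(-1 + 2) + 80) = 127 - 30*sqrt(2*2/1 + 80) = 127 - 30*sqrt(2*2*1 + 80) = 127 - 30*sqrt(4 + 80) = 127 - 60*sqrt(21)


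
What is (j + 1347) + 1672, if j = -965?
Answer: 2054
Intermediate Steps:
(j + 1347) + 1672 = (-965 + 1347) + 1672 = 382 + 1672 = 2054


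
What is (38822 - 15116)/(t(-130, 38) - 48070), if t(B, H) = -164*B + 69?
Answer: -23706/26681 ≈ -0.88850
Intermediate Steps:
t(B, H) = 69 - 164*B
(38822 - 15116)/(t(-130, 38) - 48070) = (38822 - 15116)/((69 - 164*(-130)) - 48070) = 23706/((69 + 21320) - 48070) = 23706/(21389 - 48070) = 23706/(-26681) = 23706*(-1/26681) = -23706/26681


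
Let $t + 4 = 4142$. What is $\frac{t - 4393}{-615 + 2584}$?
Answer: $- \frac{255}{1969} \approx -0.12951$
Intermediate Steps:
$t = 4138$ ($t = -4 + 4142 = 4138$)
$\frac{t - 4393}{-615 + 2584} = \frac{4138 - 4393}{-615 + 2584} = - \frac{255}{1969}$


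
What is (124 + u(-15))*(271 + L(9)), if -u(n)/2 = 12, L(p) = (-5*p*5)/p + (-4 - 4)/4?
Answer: 24400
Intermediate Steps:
L(p) = -27 (L(p) = (-25*p)/p - 8*¼ = -25 - 2 = -27)
u(n) = -24 (u(n) = -2*12 = -24)
(124 + u(-15))*(271 + L(9)) = (124 - 24)*(271 - 27) = 100*244 = 24400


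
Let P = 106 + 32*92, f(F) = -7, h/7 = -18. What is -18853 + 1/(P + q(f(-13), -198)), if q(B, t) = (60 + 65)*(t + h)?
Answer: -706044851/37450 ≈ -18853.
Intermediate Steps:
h = -126 (h = 7*(-18) = -126)
q(B, t) = -15750 + 125*t (q(B, t) = (60 + 65)*(t - 126) = 125*(-126 + t) = -15750 + 125*t)
P = 3050 (P = 106 + 2944 = 3050)
-18853 + 1/(P + q(f(-13), -198)) = -18853 + 1/(3050 + (-15750 + 125*(-198))) = -18853 + 1/(3050 + (-15750 - 24750)) = -18853 + 1/(3050 - 40500) = -18853 + 1/(-37450) = -18853 - 1/37450 = -706044851/37450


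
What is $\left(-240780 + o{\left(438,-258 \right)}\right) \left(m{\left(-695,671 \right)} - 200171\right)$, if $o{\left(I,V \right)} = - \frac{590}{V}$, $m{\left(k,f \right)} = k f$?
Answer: $\frac{6900734525900}{43} \approx 1.6048 \cdot 10^{11}$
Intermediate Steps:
$m{\left(k,f \right)} = f k$
$\left(-240780 + o{\left(438,-258 \right)}\right) \left(m{\left(-695,671 \right)} - 200171\right) = \left(-240780 - \frac{590}{-258}\right) \left(671 \left(-695\right) - 200171\right) = \left(-240780 - - \frac{295}{129}\right) \left(-466345 - 200171\right) = \left(-240780 + \frac{295}{129}\right) \left(-666516\right) = \left(- \frac{31060325}{129}\right) \left(-666516\right) = \frac{6900734525900}{43}$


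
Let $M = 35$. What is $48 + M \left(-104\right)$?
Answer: $-3592$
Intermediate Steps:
$48 + M \left(-104\right) = 48 + 35 \left(-104\right) = 48 - 3640 = -3592$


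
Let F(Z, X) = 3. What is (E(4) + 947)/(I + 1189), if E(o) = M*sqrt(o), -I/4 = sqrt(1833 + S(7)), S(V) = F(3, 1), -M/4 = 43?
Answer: 716967/1384345 + 14472*sqrt(51)/1384345 ≈ 0.59257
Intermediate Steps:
M = -172 (M = -4*43 = -172)
S(V) = 3
I = -24*sqrt(51) (I = -4*sqrt(1833 + 3) = -24*sqrt(51) ≈ -171.39)
E(o) = -172*sqrt(o)
(E(4) + 947)/(I + 1189) = (-172*sqrt(4) + 947)/(-24*sqrt(51) + 1189) = (-172*2 + 947)/(1189 - 24*sqrt(51)) = (-344 + 947)/(1189 - 24*sqrt(51)) = 603/(1189 - 24*sqrt(51))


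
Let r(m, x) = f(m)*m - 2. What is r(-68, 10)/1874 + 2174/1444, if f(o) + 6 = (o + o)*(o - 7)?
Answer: -249224515/676514 ≈ -368.40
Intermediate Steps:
f(o) = -6 + 2*o*(-7 + o) (f(o) = -6 + (o + o)*(o - 7) = -6 + (2*o)*(-7 + o) = -6 + 2*o*(-7 + o))
r(m, x) = -2 + m*(-6 - 14*m + 2*m²) (r(m, x) = (-6 - 14*m + 2*m²)*m - 2 = m*(-6 - 14*m + 2*m²) - 2 = -2 + m*(-6 - 14*m + 2*m²))
r(-68, 10)/1874 + 2174/1444 = (-2 - 2*(-68)*(3 - 1*(-68)² + 7*(-68)))/1874 + 2174/1444 = (-2 - 2*(-68)*(3 - 1*4624 - 476))*(1/1874) + 2174*(1/1444) = (-2 - 2*(-68)*(3 - 4624 - 476))*(1/1874) + 1087/722 = (-2 - 2*(-68)*(-5097))*(1/1874) + 1087/722 = (-2 - 693192)*(1/1874) + 1087/722 = -693194*1/1874 + 1087/722 = -346597/937 + 1087/722 = -249224515/676514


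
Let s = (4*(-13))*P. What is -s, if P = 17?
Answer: 884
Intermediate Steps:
s = -884 (s = (4*(-13))*17 = -52*17 = -884)
-s = -1*(-884) = 884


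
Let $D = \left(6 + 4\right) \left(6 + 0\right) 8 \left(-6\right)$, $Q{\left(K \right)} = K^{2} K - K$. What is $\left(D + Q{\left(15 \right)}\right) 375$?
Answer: $180000$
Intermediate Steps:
$Q{\left(K \right)} = K^{3} - K$
$D = -2880$ ($D = 10 \cdot 6 \cdot 8 \left(-6\right) = 60 \cdot 8 \left(-6\right) = 480 \left(-6\right) = -2880$)
$\left(D + Q{\left(15 \right)}\right) 375 = \left(-2880 + \left(15^{3} - 15\right)\right) 375 = \left(-2880 + \left(3375 - 15\right)\right) 375 = \left(-2880 + 3360\right) 375 = 480 \cdot 375 = 180000$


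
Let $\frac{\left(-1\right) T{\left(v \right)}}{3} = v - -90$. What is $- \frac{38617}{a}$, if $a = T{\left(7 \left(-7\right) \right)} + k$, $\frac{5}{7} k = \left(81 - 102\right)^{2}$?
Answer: $- \frac{193085}{2472} \approx -78.109$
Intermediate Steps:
$T{\left(v \right)} = -270 - 3 v$ ($T{\left(v \right)} = - 3 \left(v - -90\right) = - 3 \left(v + 90\right) = - 3 \left(90 + v\right) = -270 - 3 v$)
$k = \frac{3087}{5}$ ($k = \frac{7 \left(81 - 102\right)^{2}}{5} = \frac{7 \left(-21\right)^{2}}{5} = \frac{7}{5} \cdot 441 = \frac{3087}{5} \approx 617.4$)
$a = \frac{2472}{5}$ ($a = \left(-270 - 3 \cdot 7 \left(-7\right)\right) + \frac{3087}{5} = \left(-270 - -147\right) + \frac{3087}{5} = \left(-270 + 147\right) + \frac{3087}{5} = -123 + \frac{3087}{5} = \frac{2472}{5} \approx 494.4$)
$- \frac{38617}{a} = - \frac{38617}{\frac{2472}{5}} = \left(-38617\right) \frac{5}{2472} = - \frac{193085}{2472}$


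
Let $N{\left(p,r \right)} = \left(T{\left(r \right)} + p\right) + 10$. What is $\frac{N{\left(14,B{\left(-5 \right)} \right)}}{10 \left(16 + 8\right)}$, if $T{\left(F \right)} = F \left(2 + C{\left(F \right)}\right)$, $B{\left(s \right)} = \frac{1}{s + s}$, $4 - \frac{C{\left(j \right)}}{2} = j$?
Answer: $\frac{383}{4000} \approx 0.09575$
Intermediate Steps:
$C{\left(j \right)} = 8 - 2 j$
$B{\left(s \right)} = \frac{1}{2 s}$
$T{\left(F \right)} = F \left(10 - 2 F\right)$ ($T{\left(F \right)} = F \left(2 - \left(-8 + 2 F\right)\right) = F \left(10 - 2 F\right)$)
$N{\left(p,r \right)} = 10 + p + 2 r \left(5 - r\right)$ ($N{\left(p,r \right)} = \left(2 r \left(5 - r\right) + p\right) + 10 = \left(p + 2 r \left(5 - r\right)\right) + 10 = 10 + p + 2 r \left(5 - r\right)$)
$\frac{N{\left(14,B{\left(-5 \right)} \right)}}{10 \left(16 + 8\right)} = \frac{10 + 14 - 2 \frac{1}{2 \left(-5\right)} \left(-5 + \frac{1}{2 \left(-5\right)}\right)}{10 \left(16 + 8\right)} = \frac{10 + 14 - 2 \cdot \frac{1}{2} \left(- \frac{1}{5}\right) \left(-5 + \frac{1}{2} \left(- \frac{1}{5}\right)\right)}{10 \cdot 24} = \frac{10 + 14 - - \frac{-5 - \frac{1}{10}}{5}}{240} = \left(10 + 14 - \left(- \frac{1}{5}\right) \left(- \frac{51}{10}\right)\right) \frac{1}{240} = \left(10 + 14 - \frac{51}{50}\right) \frac{1}{240} = \frac{1149}{50} \cdot \frac{1}{240} = \frac{383}{4000}$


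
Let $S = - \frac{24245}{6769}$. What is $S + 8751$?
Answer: $\frac{59211274}{6769} \approx 8747.4$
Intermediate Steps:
$S = - \frac{24245}{6769}$ ($S = \left(-24245\right) \frac{1}{6769} = - \frac{24245}{6769} \approx -3.5818$)
$S + 8751 = - \frac{24245}{6769} + 8751 = \frac{59211274}{6769}$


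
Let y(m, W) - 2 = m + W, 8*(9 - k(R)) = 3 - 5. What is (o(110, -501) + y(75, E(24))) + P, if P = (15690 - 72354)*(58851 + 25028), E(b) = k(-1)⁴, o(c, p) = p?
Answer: -1216745666319/256 ≈ -4.7529e+9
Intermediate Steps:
k(R) = 37/4 (k(R) = 9 - (3 - 5)/8 = 9 - ⅛*(-2) = 9 + ¼ = 37/4)
E(b) = 1874161/256 (E(b) = (37/4)⁴ = 1874161/256)
y(m, W) = 2 + W + m (y(m, W) = 2 + (m + W) = 2 + (W + m) = 2 + W + m)
P = -4752919656 (P = -56664*83879 = -4752919656)
(o(110, -501) + y(75, E(24))) + P = (-501 + (2 + 1874161/256 + 75)) - 4752919656 = (-501 + 1893873/256) - 4752919656 = 1765617/256 - 4752919656 = -1216745666319/256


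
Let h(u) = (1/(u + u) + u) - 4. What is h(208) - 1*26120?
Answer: -10781055/416 ≈ -25916.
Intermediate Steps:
h(u) = -4 + u + 1/(2*u) (h(u) = (1/(2*u) + u) - 4 = (u + 1/(2*u)) - 4 = -4 + u + 1/(2*u))
h(208) - 1*26120 = (-4 + 208 + (½)/208) - 1*26120 = (-4 + 208 + (½)*(1/208)) - 26120 = (-4 + 208 + 1/416) - 26120 = 84865/416 - 26120 = -10781055/416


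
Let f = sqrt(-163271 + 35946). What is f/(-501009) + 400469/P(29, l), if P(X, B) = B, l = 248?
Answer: 400469/248 - 5*I*sqrt(5093)/501009 ≈ 1614.8 - 0.00071221*I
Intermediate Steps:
f = 5*I*sqrt(5093) (f = sqrt(-127325) = 5*I*sqrt(5093) ≈ 356.83*I)
f/(-501009) + 400469/P(29, l) = (5*I*sqrt(5093))/(-501009) + 400469/248 = (5*I*sqrt(5093))*(-1/501009) + 400469*(1/248) = -5*I*sqrt(5093)/501009 + 400469/248 = 400469/248 - 5*I*sqrt(5093)/501009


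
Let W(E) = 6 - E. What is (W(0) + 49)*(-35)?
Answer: -1925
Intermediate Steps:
(W(0) + 49)*(-35) = ((6 - 1*0) + 49)*(-35) = ((6 + 0) + 49)*(-35) = (6 + 49)*(-35) = 55*(-35) = -1925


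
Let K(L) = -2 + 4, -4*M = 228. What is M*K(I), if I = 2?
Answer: -114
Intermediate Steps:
M = -57 (M = -¼*228 = -57)
K(L) = 2
M*K(I) = -57*2 = -114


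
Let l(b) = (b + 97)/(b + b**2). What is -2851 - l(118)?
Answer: -40033957/14042 ≈ -2851.0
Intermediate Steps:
l(b) = (97 + b)/(b + b**2)
-2851 - l(118) = -2851 - (97 + 118)/(118*(1 + 118)) = -2851 - 215/(118*119) = -2851 - 1*215/14042 = -2851 - 215/14042 = -40033957/14042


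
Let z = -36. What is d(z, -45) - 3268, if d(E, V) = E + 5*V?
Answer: -3529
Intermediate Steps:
d(z, -45) - 3268 = (-36 + 5*(-45)) - 3268 = (-36 - 225) - 3268 = -261 - 3268 = -3529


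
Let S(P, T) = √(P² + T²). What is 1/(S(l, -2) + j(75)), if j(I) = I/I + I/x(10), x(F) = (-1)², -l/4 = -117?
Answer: -19/53313 + √54757/106626 ≈ 0.0018382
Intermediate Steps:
l = 468 (l = -4*(-117) = 468)
x(F) = 1
j(I) = 1 + I (j(I) = I/I + I/1 = 1 + I*1 = 1 + I)
1/(S(l, -2) + j(75)) = 1/(√(468² + (-2)²) + (1 + 75)) = 1/(√(219024 + 4) + 76) = 1/(√219028 + 76) = 1/(2*√54757 + 76) = 1/(76 + 2*√54757)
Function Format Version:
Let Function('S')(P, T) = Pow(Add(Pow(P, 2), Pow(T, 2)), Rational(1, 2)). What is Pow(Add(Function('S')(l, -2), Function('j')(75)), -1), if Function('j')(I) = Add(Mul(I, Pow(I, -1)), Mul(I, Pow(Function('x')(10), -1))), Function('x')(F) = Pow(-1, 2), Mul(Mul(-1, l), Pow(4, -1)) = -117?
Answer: Add(Rational(-19, 53313), Mul(Rational(1, 106626), Pow(54757, Rational(1, 2)))) ≈ 0.0018382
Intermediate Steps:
l = 468 (l = Mul(-4, -117) = 468)
Function('x')(F) = 1
Function('j')(I) = Add(1, I) (Function('j')(I) = Add(Mul(I, Pow(I, -1)), Mul(I, Pow(1, -1))) = Add(1, Mul(I, 1)) = Add(1, I))
Pow(Add(Function('S')(l, -2), Function('j')(75)), -1) = Pow(Add(Pow(Add(Pow(468, 2), Pow(-2, 2)), Rational(1, 2)), Add(1, 75)), -1) = Pow(Add(Pow(Add(219024, 4), Rational(1, 2)), 76), -1) = Pow(Add(Pow(219028, Rational(1, 2)), 76), -1) = Pow(Add(Mul(2, Pow(54757, Rational(1, 2))), 76), -1) = Pow(Add(76, Mul(2, Pow(54757, Rational(1, 2)))), -1)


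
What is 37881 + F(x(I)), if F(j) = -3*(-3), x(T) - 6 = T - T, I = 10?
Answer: 37890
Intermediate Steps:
x(T) = 6 (x(T) = 6 + (T - T) = 6 + 0 = 6)
F(j) = 9
37881 + F(x(I)) = 37881 + 9 = 37890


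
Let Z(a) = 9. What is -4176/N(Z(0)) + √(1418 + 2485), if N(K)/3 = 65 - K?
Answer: -174/7 + √3903 ≈ 37.617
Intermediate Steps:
N(K) = 195 - 3*K (N(K) = 3*(65 - K) = 195 - 3*K)
-4176/N(Z(0)) + √(1418 + 2485) = -4176/(195 - 3*9) + √(1418 + 2485) = -4176/(195 - 27) + √3903 = -4176/168 + √3903 = -4176*1/168 + √3903 = -174/7 + √3903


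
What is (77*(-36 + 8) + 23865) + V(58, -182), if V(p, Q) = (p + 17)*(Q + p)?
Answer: 12409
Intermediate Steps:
V(p, Q) = (17 + p)*(Q + p)
(77*(-36 + 8) + 23865) + V(58, -182) = (77*(-36 + 8) + 23865) + (58² + 17*(-182) + 17*58 - 182*58) = (77*(-28) + 23865) + (3364 - 3094 + 986 - 10556) = (-2156 + 23865) - 9300 = 21709 - 9300 = 12409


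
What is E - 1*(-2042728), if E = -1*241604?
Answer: 1801124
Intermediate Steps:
E = -241604
E - 1*(-2042728) = -241604 - 1*(-2042728) = -241604 + 2042728 = 1801124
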